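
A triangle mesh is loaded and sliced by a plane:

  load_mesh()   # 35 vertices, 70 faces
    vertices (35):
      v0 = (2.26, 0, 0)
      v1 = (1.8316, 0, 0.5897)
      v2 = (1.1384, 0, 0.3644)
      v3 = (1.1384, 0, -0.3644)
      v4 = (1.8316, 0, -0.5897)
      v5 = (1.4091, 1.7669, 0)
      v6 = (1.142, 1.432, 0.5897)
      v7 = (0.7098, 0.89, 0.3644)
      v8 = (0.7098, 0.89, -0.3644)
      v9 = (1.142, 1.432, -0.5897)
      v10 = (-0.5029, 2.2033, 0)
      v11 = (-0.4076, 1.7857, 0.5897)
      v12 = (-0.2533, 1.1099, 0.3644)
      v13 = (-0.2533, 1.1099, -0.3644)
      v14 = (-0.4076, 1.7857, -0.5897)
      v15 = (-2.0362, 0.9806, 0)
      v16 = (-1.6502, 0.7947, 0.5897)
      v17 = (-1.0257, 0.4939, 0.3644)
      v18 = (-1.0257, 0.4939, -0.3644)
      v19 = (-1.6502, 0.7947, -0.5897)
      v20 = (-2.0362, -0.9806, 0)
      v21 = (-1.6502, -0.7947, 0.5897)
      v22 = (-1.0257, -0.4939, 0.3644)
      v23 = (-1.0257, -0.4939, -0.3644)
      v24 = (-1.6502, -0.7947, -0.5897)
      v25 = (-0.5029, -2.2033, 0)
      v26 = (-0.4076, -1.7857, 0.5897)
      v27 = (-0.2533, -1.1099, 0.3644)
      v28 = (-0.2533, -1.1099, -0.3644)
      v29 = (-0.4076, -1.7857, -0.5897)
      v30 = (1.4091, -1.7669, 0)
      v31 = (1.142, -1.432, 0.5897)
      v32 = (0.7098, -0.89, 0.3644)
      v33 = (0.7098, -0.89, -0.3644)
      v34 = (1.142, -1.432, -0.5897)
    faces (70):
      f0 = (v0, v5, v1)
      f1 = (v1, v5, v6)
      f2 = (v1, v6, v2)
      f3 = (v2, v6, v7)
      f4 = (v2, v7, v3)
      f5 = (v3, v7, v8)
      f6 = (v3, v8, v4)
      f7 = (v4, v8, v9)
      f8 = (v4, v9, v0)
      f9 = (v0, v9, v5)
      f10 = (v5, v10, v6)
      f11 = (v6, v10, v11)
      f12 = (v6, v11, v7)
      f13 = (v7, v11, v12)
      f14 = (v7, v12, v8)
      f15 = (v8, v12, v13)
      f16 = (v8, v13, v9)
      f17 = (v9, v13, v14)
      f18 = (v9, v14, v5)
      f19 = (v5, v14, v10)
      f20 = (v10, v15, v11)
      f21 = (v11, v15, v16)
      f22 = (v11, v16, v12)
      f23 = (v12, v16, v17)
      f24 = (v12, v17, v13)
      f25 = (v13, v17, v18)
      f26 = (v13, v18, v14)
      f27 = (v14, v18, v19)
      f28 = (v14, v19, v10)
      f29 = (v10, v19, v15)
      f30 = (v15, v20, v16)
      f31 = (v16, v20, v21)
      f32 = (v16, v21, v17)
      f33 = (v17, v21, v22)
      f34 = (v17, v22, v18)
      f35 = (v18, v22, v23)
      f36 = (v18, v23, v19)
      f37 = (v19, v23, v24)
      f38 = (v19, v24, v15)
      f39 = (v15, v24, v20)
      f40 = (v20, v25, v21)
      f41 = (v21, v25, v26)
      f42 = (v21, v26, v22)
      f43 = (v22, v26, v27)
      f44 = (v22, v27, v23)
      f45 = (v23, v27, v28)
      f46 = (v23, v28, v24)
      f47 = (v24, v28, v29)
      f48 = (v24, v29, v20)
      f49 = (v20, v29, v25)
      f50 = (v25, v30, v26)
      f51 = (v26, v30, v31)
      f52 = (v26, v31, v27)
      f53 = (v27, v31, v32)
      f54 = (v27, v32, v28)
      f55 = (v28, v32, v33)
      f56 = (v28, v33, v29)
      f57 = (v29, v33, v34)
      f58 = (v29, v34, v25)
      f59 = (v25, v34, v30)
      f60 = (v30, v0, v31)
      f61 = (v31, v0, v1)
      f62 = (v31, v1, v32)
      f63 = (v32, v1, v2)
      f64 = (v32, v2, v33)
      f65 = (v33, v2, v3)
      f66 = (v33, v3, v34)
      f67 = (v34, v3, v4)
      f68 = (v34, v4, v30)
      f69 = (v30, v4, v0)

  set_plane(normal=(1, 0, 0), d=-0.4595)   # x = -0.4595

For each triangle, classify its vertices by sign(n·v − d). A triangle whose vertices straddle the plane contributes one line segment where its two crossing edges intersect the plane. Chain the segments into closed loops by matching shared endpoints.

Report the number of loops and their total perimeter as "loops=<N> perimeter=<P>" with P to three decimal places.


loops=2 perimeter=7.747

Straddling triangles (24 of 70):
  (v5,v10,v6) [+-+] → (-0.4595, 2.19339, 0)–(-0.4595, 2.18295, 0.015559)  len=0.0187
  (v6,v10,v11) [+-+] → (-0.4595, 2.18295, 0.015559)–(-0.4595, 2.01312, 0.268552)  len=0.3047
  (v5,v14,v10) [++-] → (-0.4595, 2.01312, -0.268552)–(-0.4595, 2.19339, 0)  len=0.3234
  (v10,v15,v11) [--+] → (-0.4595, 1.76004, 0.570908)–(-0.4595, 2.01312, 0.268552)  len=0.3943
  (v11,v15,v16) [+--] → (-0.4595, 1.76004, 0.570908)–(-0.4595, 1.74431, 0.5897)  len=0.0245
  (v11,v16,v12) [+-+] → (-0.4595, 1.74431, 0.5897)–(-0.4595, 1.06337, 0.397657)  len=0.7075
  (v12,v16,v17) [+--] → (-0.4595, 1.06337, 0.397657)–(-0.4595, 0.945453, 0.3644)  len=0.1225
  (v12,v17,v13) [+-+] → (-0.4595, 0.945453, 0.3644)–(-0.4595, 0.945453, -0.169839)  len=0.5342
  (v13,v17,v18) [+--] → (-0.4595, 0.945453, -0.169839)–(-0.4595, 0.945453, -0.3644)  len=0.1946
  (v13,v18,v14) [+-+] → (-0.4595, 0.945453, -0.3644)–(-0.4595, 1.67723, -0.570782)  len=0.7603
  (v14,v18,v19) [+--] → (-0.4595, 1.67723, -0.570782)–(-0.4595, 1.74431, -0.5897)  len=0.0697
  (v14,v19,v10) [+--] → (-0.4595, 1.74431, -0.5897)–(-0.4595, 2.01312, -0.268552)  len=0.4188
  (v21,v25,v26) [--+] → (-0.4595, -2.01312, 0.268552)–(-0.4595, -1.74431, 0.5897)  len=0.4188
  (v21,v26,v22) [-+-] → (-0.4595, -1.74431, 0.5897)–(-0.4595, -1.67723, 0.570782)  len=0.0697
  (v22,v26,v27) [-++] → (-0.4595, -1.67723, 0.570782)–(-0.4595, -0.945453, 0.3644)  len=0.7603
  (v22,v27,v23) [-+-] → (-0.4595, -0.945453, 0.3644)–(-0.4595, -0.945453, 0.169839)  len=0.1946
  (v23,v27,v28) [-++] → (-0.4595, -0.945453, 0.169839)–(-0.4595, -0.945453, -0.3644)  len=0.5342
  (v23,v28,v24) [-+-] → (-0.4595, -0.945453, -0.3644)–(-0.4595, -1.06337, -0.397657)  len=0.1225
  (v24,v28,v29) [-++] → (-0.4595, -1.06337, -0.397657)–(-0.4595, -1.74431, -0.5897)  len=0.7075
  (v24,v29,v20) [-+-] → (-0.4595, -1.74431, -0.5897)–(-0.4595, -1.76004, -0.570908)  len=0.0245
  (v20,v29,v25) [-+-] → (-0.4595, -1.76004, -0.570908)–(-0.4595, -2.01312, -0.268552)  len=0.3943
  (v25,v30,v26) [-++] → (-0.4595, -2.19339, 0)–(-0.4595, -2.01312, 0.268552)  len=0.3234
  (v29,v34,v25) [++-] → (-0.4595, -2.18295, -0.015559)–(-0.4595, -2.01312, -0.268552)  len=0.3047
  (v25,v34,v30) [-++] → (-0.4595, -2.18295, -0.015559)–(-0.4595, -2.19339, 0)  len=0.0187

Chained into 2 loop(s):
  loop 1: 12 segments, perimeter = 3.8733
  loop 2: 12 segments, perimeter = 3.8733
Total perimeter = 7.747


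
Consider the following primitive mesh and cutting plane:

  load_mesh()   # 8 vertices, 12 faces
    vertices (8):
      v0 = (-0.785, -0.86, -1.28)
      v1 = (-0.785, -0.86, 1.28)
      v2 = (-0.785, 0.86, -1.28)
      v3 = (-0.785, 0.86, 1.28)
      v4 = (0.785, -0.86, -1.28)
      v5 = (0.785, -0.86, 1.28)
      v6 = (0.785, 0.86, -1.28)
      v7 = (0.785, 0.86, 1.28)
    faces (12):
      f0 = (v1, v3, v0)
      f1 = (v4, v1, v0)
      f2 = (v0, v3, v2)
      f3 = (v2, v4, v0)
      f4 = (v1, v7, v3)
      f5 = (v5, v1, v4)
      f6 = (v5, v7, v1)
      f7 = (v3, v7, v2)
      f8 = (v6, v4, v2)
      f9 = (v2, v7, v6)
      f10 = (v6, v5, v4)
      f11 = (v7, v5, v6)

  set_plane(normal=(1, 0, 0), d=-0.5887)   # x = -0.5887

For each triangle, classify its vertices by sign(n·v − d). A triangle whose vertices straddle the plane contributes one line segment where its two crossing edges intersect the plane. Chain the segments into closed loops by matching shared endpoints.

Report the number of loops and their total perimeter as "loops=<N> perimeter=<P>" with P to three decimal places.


Straddling triangles (8 of 12):
  (v4,v1,v0) [+--] → (-0.5887, -0.86, 0.959918)–(-0.5887, -0.86, -1.28)  len=2.2399
  (v2,v4,v0) [-+-] → (-0.5887, 0.644945, -1.28)–(-0.5887, -0.86, -1.28)  len=1.5049
  (v1,v7,v3) [-+-] → (-0.5887, -0.644945, 1.28)–(-0.5887, 0.86, 1.28)  len=1.5049
  (v5,v1,v4) [+-+] → (-0.5887, -0.86, 1.28)–(-0.5887, -0.86, 0.959918)  len=0.3201
  (v5,v7,v1) [++-] → (-0.5887, -0.644945, 1.28)–(-0.5887, -0.86, 1.28)  len=0.2151
  (v3,v7,v2) [-+-] → (-0.5887, 0.86, 1.28)–(-0.5887, 0.86, -0.959918)  len=2.2399
  (v6,v4,v2) [++-] → (-0.5887, 0.644945, -1.28)–(-0.5887, 0.86, -1.28)  len=0.2151
  (v2,v7,v6) [-++] → (-0.5887, 0.86, -0.959918)–(-0.5887, 0.86, -1.28)  len=0.3201

Chained into 1 loop(s):
  loop 1: 8 segments, perimeter = 8.5600
Total perimeter = 8.560

loops=1 perimeter=8.560


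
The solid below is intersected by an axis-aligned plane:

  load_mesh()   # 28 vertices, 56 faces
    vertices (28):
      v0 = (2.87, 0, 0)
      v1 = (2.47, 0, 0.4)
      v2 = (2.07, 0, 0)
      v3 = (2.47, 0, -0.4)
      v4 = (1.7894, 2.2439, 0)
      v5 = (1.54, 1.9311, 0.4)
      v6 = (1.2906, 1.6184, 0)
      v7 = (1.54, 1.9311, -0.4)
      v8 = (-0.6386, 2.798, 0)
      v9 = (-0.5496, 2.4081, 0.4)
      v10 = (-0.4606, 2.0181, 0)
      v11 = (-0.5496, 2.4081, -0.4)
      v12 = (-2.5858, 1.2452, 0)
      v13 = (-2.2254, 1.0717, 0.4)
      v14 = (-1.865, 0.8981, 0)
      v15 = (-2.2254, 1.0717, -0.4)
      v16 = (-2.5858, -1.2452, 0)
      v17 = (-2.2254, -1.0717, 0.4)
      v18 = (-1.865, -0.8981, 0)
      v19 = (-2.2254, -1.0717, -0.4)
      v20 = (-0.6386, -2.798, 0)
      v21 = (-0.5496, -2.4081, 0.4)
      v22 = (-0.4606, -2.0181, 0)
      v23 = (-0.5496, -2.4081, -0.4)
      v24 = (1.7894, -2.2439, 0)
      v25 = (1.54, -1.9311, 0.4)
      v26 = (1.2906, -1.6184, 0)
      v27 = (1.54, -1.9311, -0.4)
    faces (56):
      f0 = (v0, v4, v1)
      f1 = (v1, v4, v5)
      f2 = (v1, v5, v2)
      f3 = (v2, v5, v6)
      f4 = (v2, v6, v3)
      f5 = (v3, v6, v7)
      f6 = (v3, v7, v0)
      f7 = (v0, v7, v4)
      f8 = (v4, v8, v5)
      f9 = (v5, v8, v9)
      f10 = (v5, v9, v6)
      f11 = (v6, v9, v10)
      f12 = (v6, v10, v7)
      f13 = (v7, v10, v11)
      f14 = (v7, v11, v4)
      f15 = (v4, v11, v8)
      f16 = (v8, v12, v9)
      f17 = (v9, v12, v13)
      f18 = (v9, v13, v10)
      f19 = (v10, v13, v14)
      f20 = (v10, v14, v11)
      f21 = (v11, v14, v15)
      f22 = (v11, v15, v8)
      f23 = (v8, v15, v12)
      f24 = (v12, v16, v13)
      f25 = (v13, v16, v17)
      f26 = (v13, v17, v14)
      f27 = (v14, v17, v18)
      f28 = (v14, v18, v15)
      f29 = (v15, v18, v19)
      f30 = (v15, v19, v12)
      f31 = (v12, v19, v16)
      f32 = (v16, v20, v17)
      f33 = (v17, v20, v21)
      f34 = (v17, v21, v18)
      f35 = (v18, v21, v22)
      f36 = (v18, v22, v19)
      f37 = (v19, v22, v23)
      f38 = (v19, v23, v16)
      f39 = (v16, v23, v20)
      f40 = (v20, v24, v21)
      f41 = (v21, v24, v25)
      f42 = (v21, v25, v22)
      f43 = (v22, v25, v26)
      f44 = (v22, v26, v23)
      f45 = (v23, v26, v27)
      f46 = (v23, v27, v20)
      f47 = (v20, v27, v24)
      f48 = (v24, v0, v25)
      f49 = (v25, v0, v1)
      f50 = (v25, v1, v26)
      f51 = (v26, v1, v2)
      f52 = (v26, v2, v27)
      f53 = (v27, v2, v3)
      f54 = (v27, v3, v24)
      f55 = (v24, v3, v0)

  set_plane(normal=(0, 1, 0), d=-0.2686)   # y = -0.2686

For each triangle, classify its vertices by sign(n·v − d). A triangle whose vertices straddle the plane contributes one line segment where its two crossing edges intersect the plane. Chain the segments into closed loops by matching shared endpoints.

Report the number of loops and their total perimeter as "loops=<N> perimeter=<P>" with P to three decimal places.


loops=2 perimeter=4.416

Straddling triangles (16 of 56):
  (v12,v16,v13) [+-+] → (-2.5858, -0.2686, 0)–(-2.43389, -0.2686, 0.168605)  len=0.2269
  (v13,v16,v17) [+--] → (-2.43389, -0.2686, 0.168605)–(-2.2254, -0.2686, 0.4)  len=0.3115
  (v13,v17,v14) [+-+] → (-2.2254, -0.2686, 0.4)–(-2.07846, -0.2686, 0.236917)  len=0.2195
  (v14,v17,v18) [+--] → (-2.07846, -0.2686, 0.236917)–(-1.865, -0.2686, 0)  len=0.3189
  (v14,v18,v15) [+-+] → (-1.865, -0.2686, 0)–(-1.98018, -0.2686, -0.12783)  len=0.1721
  (v15,v18,v19) [+--] → (-1.98018, -0.2686, -0.12783)–(-2.2254, -0.2686, -0.4)  len=0.3663
  (v15,v19,v12) [+-+] → (-2.2254, -0.2686, -0.4)–(-2.35032, -0.2686, -0.261349)  len=0.1866
  (v12,v19,v16) [+--] → (-2.35032, -0.2686, -0.261349)–(-2.5858, -0.2686, 0)  len=0.3518
  (v24,v0,v25) [-+-] → (2.74065, -0.2686, 0)–(2.68501, -0.2686, 0.0556367)  len=0.0787
  (v25,v0,v1) [-++] → (2.68501, -0.2686, 0.0556367)–(2.34064, -0.2686, 0.4)  len=0.4870
  (v25,v1,v26) [-+-] → (2.34064, -0.2686, 0.4)–(2.27426, -0.2686, 0.333613)  len=0.0939
  (v26,v1,v2) [-++] → (2.27426, -0.2686, 0.333613)–(1.94065, -0.2686, 0)  len=0.4718
  (v26,v2,v27) [-+-] → (1.94065, -0.2686, 0)–(1.99628, -0.2686, -0.0556367)  len=0.0787
  (v27,v2,v3) [-++] → (1.99628, -0.2686, -0.0556367)–(2.34064, -0.2686, -0.4)  len=0.4870
  (v27,v3,v24) [-+-] → (2.34064, -0.2686, -0.4)–(2.38853, -0.2686, -0.352119)  len=0.0677
  (v24,v3,v0) [-++] → (2.38853, -0.2686, -0.352119)–(2.74065, -0.2686, 0)  len=0.4980

Chained into 2 loop(s):
  loop 1: 8 segments, perimeter = 2.1537
  loop 2: 8 segments, perimeter = 2.2627
Total perimeter = 4.416


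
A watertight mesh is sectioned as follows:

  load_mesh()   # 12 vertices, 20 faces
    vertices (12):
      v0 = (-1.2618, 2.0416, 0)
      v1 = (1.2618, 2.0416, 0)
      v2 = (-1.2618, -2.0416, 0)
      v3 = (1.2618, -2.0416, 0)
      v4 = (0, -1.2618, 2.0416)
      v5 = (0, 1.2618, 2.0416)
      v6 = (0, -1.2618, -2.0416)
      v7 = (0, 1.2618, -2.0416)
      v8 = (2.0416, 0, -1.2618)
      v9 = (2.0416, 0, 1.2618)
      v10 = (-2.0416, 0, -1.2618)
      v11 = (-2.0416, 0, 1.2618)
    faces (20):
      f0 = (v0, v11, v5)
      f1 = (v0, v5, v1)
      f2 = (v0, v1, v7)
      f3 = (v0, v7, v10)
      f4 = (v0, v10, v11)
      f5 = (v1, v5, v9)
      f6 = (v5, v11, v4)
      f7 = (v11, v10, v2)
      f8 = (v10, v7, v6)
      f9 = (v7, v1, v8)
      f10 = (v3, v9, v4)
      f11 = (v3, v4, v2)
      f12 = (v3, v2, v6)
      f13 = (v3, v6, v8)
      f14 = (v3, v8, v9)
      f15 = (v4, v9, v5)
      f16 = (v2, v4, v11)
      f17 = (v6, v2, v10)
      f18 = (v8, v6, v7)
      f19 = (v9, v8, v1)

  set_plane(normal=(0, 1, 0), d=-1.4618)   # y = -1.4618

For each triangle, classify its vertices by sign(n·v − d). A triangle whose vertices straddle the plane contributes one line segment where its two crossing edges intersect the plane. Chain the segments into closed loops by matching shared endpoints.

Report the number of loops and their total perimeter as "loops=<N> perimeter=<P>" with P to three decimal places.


loops=1 perimeter=9.288

Straddling triangles (8 of 20):
  (v11,v10,v2) [++-] → (-1.48326, -1.4618, -0.358342)–(-1.48326, -1.4618, 0.358342)  len=0.7167
  (v3,v9,v4) [-++] → (1.48326, -1.4618, 0.358342)–(0.323621, -1.4618, 1.51798)  len=1.6400
  (v3,v4,v2) [-+-] → (0.323621, -1.4618, 1.51798)–(-0.323621, -1.4618, 1.51798)  len=0.6472
  (v3,v2,v6) [--+] → (-0.323621, -1.4618, -1.51798)–(0.323621, -1.4618, -1.51798)  len=0.6472
  (v3,v6,v8) [-++] → (0.323621, -1.4618, -1.51798)–(1.48326, -1.4618, -0.358342)  len=1.6400
  (v3,v8,v9) [-++] → (1.48326, -1.4618, -0.358342)–(1.48326, -1.4618, 0.358342)  len=0.7167
  (v2,v4,v11) [-++] → (-0.323621, -1.4618, 1.51798)–(-1.48326, -1.4618, 0.358342)  len=1.6400
  (v6,v2,v10) [+-+] → (-0.323621, -1.4618, -1.51798)–(-1.48326, -1.4618, -0.358342)  len=1.6400

Chained into 1 loop(s):
  loop 1: 8 segments, perimeter = 9.2877
Total perimeter = 9.288


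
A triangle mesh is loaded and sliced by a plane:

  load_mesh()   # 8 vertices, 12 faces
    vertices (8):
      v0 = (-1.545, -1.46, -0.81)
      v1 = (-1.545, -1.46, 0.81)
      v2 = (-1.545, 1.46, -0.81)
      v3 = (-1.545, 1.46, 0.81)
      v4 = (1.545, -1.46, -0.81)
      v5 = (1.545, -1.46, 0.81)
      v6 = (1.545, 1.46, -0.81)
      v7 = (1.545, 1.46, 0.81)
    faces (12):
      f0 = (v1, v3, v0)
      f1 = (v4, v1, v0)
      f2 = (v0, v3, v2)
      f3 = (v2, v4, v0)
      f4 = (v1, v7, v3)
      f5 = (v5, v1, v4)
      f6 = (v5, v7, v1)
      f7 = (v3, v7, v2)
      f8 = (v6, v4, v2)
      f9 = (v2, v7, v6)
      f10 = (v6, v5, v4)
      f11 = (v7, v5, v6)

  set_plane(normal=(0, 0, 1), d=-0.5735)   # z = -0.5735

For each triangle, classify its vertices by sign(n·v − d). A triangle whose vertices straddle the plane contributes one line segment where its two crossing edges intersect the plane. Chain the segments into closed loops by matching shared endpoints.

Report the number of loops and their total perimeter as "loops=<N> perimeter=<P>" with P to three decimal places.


Straddling triangles (8 of 12):
  (v1,v3,v0) [++-] → (-1.545, -1.03372, -0.5735)–(-1.545, -1.46, -0.5735)  len=0.4263
  (v4,v1,v0) [-+-] → (1.0939, -1.46, -0.5735)–(-1.545, -1.46, -0.5735)  len=2.6389
  (v0,v3,v2) [-+-] → (-1.545, -1.03372, -0.5735)–(-1.545, 1.46, -0.5735)  len=2.4937
  (v5,v1,v4) [++-] → (1.0939, -1.46, -0.5735)–(1.545, -1.46, -0.5735)  len=0.4511
  (v3,v7,v2) [++-] → (-1.0939, 1.46, -0.5735)–(-1.545, 1.46, -0.5735)  len=0.4511
  (v2,v7,v6) [-+-] → (-1.0939, 1.46, -0.5735)–(1.545, 1.46, -0.5735)  len=2.6389
  (v6,v5,v4) [-+-] → (1.545, 1.03372, -0.5735)–(1.545, -1.46, -0.5735)  len=2.4937
  (v7,v5,v6) [++-] → (1.545, 1.03372, -0.5735)–(1.545, 1.46, -0.5735)  len=0.4263

Chained into 1 loop(s):
  loop 1: 8 segments, perimeter = 12.0200
Total perimeter = 12.020

loops=1 perimeter=12.020


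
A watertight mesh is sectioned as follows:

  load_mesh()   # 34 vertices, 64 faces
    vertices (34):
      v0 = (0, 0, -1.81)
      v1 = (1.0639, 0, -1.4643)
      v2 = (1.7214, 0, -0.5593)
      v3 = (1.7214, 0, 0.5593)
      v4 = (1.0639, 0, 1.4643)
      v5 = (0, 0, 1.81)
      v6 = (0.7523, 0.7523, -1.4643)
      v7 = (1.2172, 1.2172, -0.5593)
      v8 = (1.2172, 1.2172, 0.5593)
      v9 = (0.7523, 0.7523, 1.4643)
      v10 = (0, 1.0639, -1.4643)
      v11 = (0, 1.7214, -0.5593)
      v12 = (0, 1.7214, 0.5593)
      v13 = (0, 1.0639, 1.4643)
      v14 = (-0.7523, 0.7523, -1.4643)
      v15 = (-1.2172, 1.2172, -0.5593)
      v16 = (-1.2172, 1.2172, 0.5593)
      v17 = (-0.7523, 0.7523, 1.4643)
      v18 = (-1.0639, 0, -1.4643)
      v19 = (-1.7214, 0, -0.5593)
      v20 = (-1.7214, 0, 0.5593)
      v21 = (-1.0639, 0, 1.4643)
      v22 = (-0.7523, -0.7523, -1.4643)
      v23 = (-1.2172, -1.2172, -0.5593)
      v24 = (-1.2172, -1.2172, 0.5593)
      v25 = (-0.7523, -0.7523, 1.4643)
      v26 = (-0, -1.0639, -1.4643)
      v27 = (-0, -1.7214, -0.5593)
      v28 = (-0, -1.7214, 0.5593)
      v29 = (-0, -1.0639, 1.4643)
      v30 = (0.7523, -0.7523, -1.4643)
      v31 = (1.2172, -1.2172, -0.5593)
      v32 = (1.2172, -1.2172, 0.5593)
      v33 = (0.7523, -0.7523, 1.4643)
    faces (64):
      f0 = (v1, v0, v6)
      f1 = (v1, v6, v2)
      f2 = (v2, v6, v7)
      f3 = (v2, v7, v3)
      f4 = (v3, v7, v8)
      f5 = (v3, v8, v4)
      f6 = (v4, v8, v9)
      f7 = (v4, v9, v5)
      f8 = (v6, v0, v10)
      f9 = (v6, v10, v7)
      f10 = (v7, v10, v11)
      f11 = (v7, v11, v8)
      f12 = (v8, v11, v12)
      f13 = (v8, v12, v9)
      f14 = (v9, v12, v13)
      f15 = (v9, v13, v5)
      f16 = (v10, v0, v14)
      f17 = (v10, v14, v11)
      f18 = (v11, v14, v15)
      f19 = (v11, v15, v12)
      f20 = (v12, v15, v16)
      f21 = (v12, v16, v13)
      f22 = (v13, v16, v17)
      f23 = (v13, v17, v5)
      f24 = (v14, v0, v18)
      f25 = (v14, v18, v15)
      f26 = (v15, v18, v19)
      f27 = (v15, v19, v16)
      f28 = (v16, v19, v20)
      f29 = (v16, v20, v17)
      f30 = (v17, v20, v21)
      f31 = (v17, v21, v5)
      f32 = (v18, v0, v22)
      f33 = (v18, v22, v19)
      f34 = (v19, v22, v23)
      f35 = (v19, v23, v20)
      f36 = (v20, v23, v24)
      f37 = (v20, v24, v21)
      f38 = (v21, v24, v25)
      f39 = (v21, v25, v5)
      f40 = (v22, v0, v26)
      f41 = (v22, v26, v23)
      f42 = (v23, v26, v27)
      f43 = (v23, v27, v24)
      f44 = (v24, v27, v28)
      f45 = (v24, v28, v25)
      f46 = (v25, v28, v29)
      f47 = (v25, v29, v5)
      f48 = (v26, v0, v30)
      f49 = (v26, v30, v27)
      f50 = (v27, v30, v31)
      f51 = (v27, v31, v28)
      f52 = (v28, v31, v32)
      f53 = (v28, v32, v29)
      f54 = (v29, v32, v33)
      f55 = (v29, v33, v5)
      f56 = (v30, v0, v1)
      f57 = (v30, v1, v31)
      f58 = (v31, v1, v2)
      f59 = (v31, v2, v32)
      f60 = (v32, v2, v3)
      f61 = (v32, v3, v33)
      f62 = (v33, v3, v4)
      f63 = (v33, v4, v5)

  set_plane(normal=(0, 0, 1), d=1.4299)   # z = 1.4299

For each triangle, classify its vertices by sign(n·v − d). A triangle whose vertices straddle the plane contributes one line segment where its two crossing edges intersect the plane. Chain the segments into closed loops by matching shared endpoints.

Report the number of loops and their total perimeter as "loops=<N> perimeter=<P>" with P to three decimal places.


loops=1 perimeter=6.667

Straddling triangles (16 of 64):
  (v3,v8,v4) [--+] → (1.06973, 0.046267, 1.4299)–(1.08889, 0, 1.4299)  len=0.0501
  (v4,v8,v9) [+-+] → (1.06973, 0.046267, 1.4299)–(0.769971, 0.769971, 1.4299)  len=0.7833
  (v8,v12,v9) [--+] → (0.723704, 0.789137, 1.4299)–(0.769971, 0.769971, 1.4299)  len=0.0501
  (v9,v12,v13) [+-+] → (0.723704, 0.789137, 1.4299)–(0, 1.08889, 1.4299)  len=0.7833
  (v12,v16,v13) [--+] → (-0.046267, 1.06973, 1.4299)–(0, 1.08889, 1.4299)  len=0.0501
  (v13,v16,v17) [+-+] → (-0.046267, 1.06973, 1.4299)–(-0.769971, 0.769971, 1.4299)  len=0.7833
  (v16,v20,v17) [--+] → (-0.789137, 0.723704, 1.4299)–(-0.769971, 0.769971, 1.4299)  len=0.0501
  (v17,v20,v21) [+-+] → (-0.789137, 0.723704, 1.4299)–(-1.08889, 0, 1.4299)  len=0.7833
  (v20,v24,v21) [--+] → (-1.06973, -0.046267, 1.4299)–(-1.08889, 0, 1.4299)  len=0.0501
  (v21,v24,v25) [+-+] → (-1.06973, -0.046267, 1.4299)–(-0.769971, -0.769971, 1.4299)  len=0.7833
  (v24,v28,v25) [--+] → (-0.723704, -0.789137, 1.4299)–(-0.769971, -0.769971, 1.4299)  len=0.0501
  (v25,v28,v29) [+-+] → (-0.723704, -0.789137, 1.4299)–(0, -1.08889, 1.4299)  len=0.7833
  (v28,v32,v29) [--+] → (0.046267, -1.06973, 1.4299)–(0, -1.08889, 1.4299)  len=0.0501
  (v29,v32,v33) [+-+] → (0.046267, -1.06973, 1.4299)–(0.769971, -0.769971, 1.4299)  len=0.7833
  (v32,v3,v33) [--+] → (0.789137, -0.723704, 1.4299)–(0.769971, -0.769971, 1.4299)  len=0.0501
  (v33,v3,v4) [+-+] → (0.789137, -0.723704, 1.4299)–(1.08889, 0, 1.4299)  len=0.7833

Chained into 1 loop(s):
  loop 1: 16 segments, perimeter = 6.6673
Total perimeter = 6.667


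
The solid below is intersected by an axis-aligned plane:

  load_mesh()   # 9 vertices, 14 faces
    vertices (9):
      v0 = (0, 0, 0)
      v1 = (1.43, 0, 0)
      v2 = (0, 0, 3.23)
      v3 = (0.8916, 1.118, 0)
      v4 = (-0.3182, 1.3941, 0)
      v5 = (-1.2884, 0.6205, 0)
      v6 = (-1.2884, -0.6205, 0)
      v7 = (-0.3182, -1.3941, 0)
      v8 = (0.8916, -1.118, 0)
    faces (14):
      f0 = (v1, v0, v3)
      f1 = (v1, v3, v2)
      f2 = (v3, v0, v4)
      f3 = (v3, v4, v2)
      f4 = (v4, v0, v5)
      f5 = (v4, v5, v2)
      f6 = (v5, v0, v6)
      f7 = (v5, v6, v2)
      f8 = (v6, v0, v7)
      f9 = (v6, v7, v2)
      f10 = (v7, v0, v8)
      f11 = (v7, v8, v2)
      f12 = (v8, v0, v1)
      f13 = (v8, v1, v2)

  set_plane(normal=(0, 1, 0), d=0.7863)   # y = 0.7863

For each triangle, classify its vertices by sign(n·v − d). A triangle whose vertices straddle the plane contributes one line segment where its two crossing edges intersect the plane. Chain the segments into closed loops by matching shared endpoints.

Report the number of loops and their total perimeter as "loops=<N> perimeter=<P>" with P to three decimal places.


loops=1 perimeter=5.775

Straddling triangles (6 of 14):
  (v1,v0,v3) [--+] → (0.627071, 0.7863, 0)–(1.05134, 0.7863, 0)  len=0.4243
  (v1,v3,v2) [-+-] → (1.05134, 0.7863, 0)–(0.627071, 0.7863, 0.95831)  len=1.0480
  (v3,v0,v4) [+-+] → (0.627071, 0.7863, 0)–(-0.179471, 0.7863, 0)  len=0.8065
  (v3,v4,v2) [++-] → (-0.179471, 0.7863, 1.40822)–(0.627071, 0.7863, 0.95831)  len=0.9235
  (v4,v0,v5) [+--] → (-0.179471, 0.7863, 0)–(-1.08046, 0.7863, 0)  len=0.9010
  (v4,v5,v2) [+--] → (-1.08046, 0.7863, 0)–(-0.179471, 0.7863, 1.40822)  len=1.6718

Chained into 1 loop(s):
  loop 1: 6 segments, perimeter = 5.7752
Total perimeter = 5.775


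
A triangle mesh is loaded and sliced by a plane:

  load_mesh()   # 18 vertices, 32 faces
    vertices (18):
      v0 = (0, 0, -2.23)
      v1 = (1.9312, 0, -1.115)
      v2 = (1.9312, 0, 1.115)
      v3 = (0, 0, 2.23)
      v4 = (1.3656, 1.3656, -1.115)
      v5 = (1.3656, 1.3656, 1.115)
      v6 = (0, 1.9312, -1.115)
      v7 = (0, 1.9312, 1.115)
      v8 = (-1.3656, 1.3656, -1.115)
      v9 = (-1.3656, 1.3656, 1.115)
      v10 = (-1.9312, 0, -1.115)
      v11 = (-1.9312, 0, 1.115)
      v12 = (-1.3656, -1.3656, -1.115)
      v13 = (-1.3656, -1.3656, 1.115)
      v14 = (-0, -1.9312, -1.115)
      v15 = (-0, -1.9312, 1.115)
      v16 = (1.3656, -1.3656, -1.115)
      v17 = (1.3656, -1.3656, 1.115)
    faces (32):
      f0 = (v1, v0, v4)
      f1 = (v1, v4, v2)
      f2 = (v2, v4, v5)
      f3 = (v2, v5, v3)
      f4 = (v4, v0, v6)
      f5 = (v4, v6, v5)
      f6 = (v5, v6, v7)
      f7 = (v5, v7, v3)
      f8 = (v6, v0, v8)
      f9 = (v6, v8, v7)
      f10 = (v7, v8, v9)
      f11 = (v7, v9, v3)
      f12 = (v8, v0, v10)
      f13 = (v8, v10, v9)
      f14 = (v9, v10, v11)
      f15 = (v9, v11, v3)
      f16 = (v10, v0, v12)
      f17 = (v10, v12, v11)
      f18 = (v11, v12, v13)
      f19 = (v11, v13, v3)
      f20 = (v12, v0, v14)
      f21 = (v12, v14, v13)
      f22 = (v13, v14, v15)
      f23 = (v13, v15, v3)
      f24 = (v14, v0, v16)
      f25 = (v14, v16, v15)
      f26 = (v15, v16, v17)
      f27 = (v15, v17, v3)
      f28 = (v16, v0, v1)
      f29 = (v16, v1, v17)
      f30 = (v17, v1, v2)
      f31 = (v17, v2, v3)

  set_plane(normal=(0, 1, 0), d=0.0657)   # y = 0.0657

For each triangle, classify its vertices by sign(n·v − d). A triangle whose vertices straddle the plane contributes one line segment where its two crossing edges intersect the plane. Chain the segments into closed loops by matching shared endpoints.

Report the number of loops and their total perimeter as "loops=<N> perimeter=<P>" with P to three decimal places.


loops=1 perimeter=13.221

Straddling triangles (12 of 32):
  (v1,v0,v4) [--+] → (0.0657, 0.0657, -2.17636)–(1.90399, 0.0657, -1.115)  len=2.1227
  (v1,v4,v2) [-+-] → (1.90399, 0.0657, -1.115)–(1.90399, 0.0657, 1.00771)  len=2.1227
  (v2,v4,v5) [-++] → (1.90399, 0.0657, 1.00771)–(1.90399, 0.0657, 1.115)  len=0.1073
  (v2,v5,v3) [-+-] → (1.90399, 0.0657, 1.115)–(0.0657, 0.0657, 2.17636)  len=2.1227
  (v4,v0,v6) [+-+] → (0.0657, 0.0657, -2.17636)–(0, 0.0657, -2.19207)  len=0.0676
  (v5,v7,v3) [++-] → (0, 0.0657, 2.19207)–(0.0657, 0.0657, 2.17636)  len=0.0676
  (v6,v0,v8) [+-+] → (0, 0.0657, -2.19207)–(-0.0657, 0.0657, -2.17636)  len=0.0676
  (v7,v9,v3) [++-] → (-0.0657, 0.0657, 2.17636)–(0, 0.0657, 2.19207)  len=0.0676
  (v8,v0,v10) [+--] → (-0.0657, 0.0657, -2.17636)–(-1.90399, 0.0657, -1.115)  len=2.1227
  (v8,v10,v9) [+-+] → (-1.90399, 0.0657, -1.115)–(-1.90399, 0.0657, -1.00771)  len=0.1073
  (v9,v10,v11) [+--] → (-1.90399, 0.0657, -1.00771)–(-1.90399, 0.0657, 1.115)  len=2.1227
  (v9,v11,v3) [+--] → (-1.90399, 0.0657, 1.115)–(-0.0657, 0.0657, 2.17636)  len=2.1227

Chained into 1 loop(s):
  loop 1: 12 segments, perimeter = 13.2209
Total perimeter = 13.221


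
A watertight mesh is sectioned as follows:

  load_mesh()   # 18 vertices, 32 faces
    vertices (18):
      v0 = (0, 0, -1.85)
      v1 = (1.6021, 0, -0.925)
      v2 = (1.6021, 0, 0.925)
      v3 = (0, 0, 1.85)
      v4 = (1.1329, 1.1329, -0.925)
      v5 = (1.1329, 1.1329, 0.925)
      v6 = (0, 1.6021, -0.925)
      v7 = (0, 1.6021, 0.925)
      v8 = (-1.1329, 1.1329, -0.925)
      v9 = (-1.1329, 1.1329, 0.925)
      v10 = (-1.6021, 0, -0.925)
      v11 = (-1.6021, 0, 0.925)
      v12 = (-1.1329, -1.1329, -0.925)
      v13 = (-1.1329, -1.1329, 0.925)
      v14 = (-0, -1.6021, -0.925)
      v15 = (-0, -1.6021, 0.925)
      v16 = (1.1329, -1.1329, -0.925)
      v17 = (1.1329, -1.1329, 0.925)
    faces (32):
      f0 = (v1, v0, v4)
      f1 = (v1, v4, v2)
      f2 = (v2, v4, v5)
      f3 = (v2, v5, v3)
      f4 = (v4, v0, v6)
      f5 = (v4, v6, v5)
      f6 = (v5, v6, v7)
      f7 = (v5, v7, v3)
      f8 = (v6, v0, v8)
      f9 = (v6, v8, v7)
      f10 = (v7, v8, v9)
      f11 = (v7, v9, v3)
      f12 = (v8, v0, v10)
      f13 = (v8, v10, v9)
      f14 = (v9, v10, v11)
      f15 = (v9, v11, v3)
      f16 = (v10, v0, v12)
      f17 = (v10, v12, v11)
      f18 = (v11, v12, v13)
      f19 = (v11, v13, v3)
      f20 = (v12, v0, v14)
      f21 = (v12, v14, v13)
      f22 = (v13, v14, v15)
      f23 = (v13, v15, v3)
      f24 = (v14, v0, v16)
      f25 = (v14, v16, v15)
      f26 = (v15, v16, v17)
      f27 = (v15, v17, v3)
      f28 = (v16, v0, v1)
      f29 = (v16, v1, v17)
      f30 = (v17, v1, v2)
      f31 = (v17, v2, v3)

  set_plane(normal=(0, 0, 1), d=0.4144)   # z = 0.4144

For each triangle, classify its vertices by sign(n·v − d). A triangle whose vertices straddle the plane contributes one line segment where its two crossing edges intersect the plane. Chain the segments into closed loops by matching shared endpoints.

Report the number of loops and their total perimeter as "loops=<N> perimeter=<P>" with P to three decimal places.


loops=1 perimeter=9.810

Straddling triangles (16 of 32):
  (v1,v4,v2) [--+] → (1.4726, 0.31268, 0.4144)–(1.6021, 0, 0.4144)  len=0.3384
  (v2,v4,v5) [+-+] → (1.4726, 0.31268, 0.4144)–(1.1329, 1.1329, 0.4144)  len=0.8878
  (v4,v6,v5) [--+] → (0.82022, 1.2624, 0.4144)–(1.1329, 1.1329, 0.4144)  len=0.3384
  (v5,v6,v7) [+-+] → (0.82022, 1.2624, 0.4144)–(0, 1.6021, 0.4144)  len=0.8878
  (v6,v8,v7) [--+] → (-0.31268, 1.4726, 0.4144)–(0, 1.6021, 0.4144)  len=0.3384
  (v7,v8,v9) [+-+] → (-0.31268, 1.4726, 0.4144)–(-1.1329, 1.1329, 0.4144)  len=0.8878
  (v8,v10,v9) [--+] → (-1.2624, 0.82022, 0.4144)–(-1.1329, 1.1329, 0.4144)  len=0.3384
  (v9,v10,v11) [+-+] → (-1.2624, 0.82022, 0.4144)–(-1.6021, 0, 0.4144)  len=0.8878
  (v10,v12,v11) [--+] → (-1.4726, -0.31268, 0.4144)–(-1.6021, 0, 0.4144)  len=0.3384
  (v11,v12,v13) [+-+] → (-1.4726, -0.31268, 0.4144)–(-1.1329, -1.1329, 0.4144)  len=0.8878
  (v12,v14,v13) [--+] → (-0.82022, -1.2624, 0.4144)–(-1.1329, -1.1329, 0.4144)  len=0.3384
  (v13,v14,v15) [+-+] → (-0.82022, -1.2624, 0.4144)–(0, -1.6021, 0.4144)  len=0.8878
  (v14,v16,v15) [--+] → (0.31268, -1.4726, 0.4144)–(0, -1.6021, 0.4144)  len=0.3384
  (v15,v16,v17) [+-+] → (0.31268, -1.4726, 0.4144)–(1.1329, -1.1329, 0.4144)  len=0.8878
  (v16,v1,v17) [--+] → (1.2624, -0.82022, 0.4144)–(1.1329, -1.1329, 0.4144)  len=0.3384
  (v17,v1,v2) [+-+] → (1.2624, -0.82022, 0.4144)–(1.6021, 0, 0.4144)  len=0.8878

Chained into 1 loop(s):
  loop 1: 16 segments, perimeter = 9.8097
Total perimeter = 9.810


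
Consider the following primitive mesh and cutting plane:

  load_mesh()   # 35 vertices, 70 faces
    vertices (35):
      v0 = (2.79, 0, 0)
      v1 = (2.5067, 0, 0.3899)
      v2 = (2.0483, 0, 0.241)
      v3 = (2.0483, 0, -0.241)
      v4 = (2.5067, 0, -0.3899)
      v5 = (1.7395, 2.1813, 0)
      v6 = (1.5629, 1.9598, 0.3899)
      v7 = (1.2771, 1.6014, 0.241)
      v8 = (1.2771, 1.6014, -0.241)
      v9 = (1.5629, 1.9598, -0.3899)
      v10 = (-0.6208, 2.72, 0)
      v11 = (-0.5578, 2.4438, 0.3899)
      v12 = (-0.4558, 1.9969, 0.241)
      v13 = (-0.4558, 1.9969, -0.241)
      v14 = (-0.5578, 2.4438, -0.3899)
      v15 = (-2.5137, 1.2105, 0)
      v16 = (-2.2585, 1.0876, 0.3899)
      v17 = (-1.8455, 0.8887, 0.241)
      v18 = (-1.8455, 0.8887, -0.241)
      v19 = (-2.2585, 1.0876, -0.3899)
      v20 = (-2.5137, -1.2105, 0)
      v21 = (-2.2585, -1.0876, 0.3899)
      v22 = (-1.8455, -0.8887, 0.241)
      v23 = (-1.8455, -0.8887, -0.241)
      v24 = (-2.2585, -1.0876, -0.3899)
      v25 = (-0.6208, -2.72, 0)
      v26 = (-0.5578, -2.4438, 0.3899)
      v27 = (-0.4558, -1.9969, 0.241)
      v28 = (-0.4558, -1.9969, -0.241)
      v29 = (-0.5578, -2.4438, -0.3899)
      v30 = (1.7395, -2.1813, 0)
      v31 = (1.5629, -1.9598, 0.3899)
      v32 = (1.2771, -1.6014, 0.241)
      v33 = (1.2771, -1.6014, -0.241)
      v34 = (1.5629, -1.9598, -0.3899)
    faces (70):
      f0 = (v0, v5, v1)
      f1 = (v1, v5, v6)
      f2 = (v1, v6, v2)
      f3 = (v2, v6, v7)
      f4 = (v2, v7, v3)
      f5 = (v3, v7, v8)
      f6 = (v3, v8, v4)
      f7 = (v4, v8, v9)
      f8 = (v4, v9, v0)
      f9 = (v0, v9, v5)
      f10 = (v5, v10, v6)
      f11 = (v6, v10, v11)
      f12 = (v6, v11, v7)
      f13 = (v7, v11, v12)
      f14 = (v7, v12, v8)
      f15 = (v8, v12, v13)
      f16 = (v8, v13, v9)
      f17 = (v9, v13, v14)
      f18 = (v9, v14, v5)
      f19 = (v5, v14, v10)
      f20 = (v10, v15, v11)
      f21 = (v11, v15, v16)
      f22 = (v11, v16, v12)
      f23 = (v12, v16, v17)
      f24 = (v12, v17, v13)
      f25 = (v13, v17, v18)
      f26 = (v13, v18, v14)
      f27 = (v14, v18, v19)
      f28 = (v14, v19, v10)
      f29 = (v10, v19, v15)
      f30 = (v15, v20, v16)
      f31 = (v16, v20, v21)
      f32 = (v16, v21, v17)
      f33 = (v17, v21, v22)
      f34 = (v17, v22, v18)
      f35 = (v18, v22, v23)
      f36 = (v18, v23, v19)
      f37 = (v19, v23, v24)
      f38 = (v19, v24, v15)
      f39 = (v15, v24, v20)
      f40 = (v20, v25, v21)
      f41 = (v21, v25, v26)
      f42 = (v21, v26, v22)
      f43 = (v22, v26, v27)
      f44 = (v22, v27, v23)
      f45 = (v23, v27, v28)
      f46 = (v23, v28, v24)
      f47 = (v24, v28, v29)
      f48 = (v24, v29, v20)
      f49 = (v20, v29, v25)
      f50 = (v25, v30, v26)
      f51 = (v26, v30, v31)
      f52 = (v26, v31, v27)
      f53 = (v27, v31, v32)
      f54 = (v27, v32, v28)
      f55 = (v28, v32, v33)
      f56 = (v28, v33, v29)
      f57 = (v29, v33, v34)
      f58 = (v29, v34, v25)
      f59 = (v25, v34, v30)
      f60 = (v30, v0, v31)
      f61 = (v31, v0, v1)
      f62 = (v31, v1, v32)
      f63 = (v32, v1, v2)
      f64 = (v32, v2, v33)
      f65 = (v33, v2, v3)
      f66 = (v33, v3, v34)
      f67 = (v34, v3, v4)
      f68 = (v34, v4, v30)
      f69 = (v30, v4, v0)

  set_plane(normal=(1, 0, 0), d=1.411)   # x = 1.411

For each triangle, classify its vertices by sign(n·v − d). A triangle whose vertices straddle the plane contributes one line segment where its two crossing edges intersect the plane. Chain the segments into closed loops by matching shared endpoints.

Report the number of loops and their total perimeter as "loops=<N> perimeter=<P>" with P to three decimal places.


loops=2 perimeter=5.603

Straddling triangles (24 of 70):
  (v2,v6,v7) [++-] → (1.411, 1.76931, 0.310761)–(1.411, 1.32336, 0.241)  len=0.4514
  (v2,v7,v3) [+-+] → (1.411, 1.32336, 0.241)–(1.411, 1.32336, 0.157312)  len=0.0837
  (v3,v7,v8) [+--] → (1.411, 1.32336, 0.157312)–(1.411, 1.32336, -0.241)  len=0.3983
  (v3,v8,v4) [+-+] → (1.411, 1.32336, -0.241)–(1.411, 1.42701, -0.257215)  len=0.1049
  (v4,v8,v9) [+-+] → (1.411, 1.42701, -0.257215)–(1.411, 1.76931, -0.310761)  len=0.3465
  (v5,v10,v6) [+-+] → (1.411, 2.25627, 0)–(1.411, 2.01268, 0.362778)  len=0.4370
  (v6,v10,v11) [+--] → (1.411, 2.01268, 0.362778)–(1.411, 1.99447, 0.3899)  len=0.0327
  (v6,v11,v7) [+--] → (1.411, 1.99447, 0.3899)–(1.411, 1.76931, 0.310761)  len=0.2387
  (v8,v13,v9) [--+] → (1.411, 1.96259, -0.378696)–(1.411, 1.76931, -0.310761)  len=0.2049
  (v9,v13,v14) [+--] → (1.411, 1.96259, -0.378696)–(1.411, 1.99447, -0.3899)  len=0.0338
  (v9,v14,v5) [+-+] → (1.411, 1.99447, -0.3899)–(1.411, 2.21884, -0.0557533)  len=0.4025
  (v5,v14,v10) [+--] → (1.411, 2.21884, -0.0557533)–(1.411, 2.25627, 0)  len=0.0672
  (v25,v30,v26) [-+-] → (1.411, -2.25627, 0)–(1.411, -2.21884, 0.0557533)  len=0.0672
  (v26,v30,v31) [-++] → (1.411, -2.21884, 0.0557533)–(1.411, -1.99447, 0.3899)  len=0.4025
  (v26,v31,v27) [-+-] → (1.411, -1.99447, 0.3899)–(1.411, -1.96259, 0.378696)  len=0.0338
  (v27,v31,v32) [-+-] → (1.411, -1.96259, 0.378696)–(1.411, -1.76931, 0.310761)  len=0.2049
  (v29,v33,v34) [--+] → (1.411, -1.76931, -0.310761)–(1.411, -1.99447, -0.3899)  len=0.2387
  (v29,v34,v25) [-+-] → (1.411, -1.99447, -0.3899)–(1.411, -2.01268, -0.362778)  len=0.0327
  (v25,v34,v30) [-++] → (1.411, -2.01268, -0.362778)–(1.411, -2.25627, 0)  len=0.4370
  (v31,v1,v32) [++-] → (1.411, -1.42701, 0.257215)–(1.411, -1.76931, 0.310761)  len=0.3465
  (v32,v1,v2) [-++] → (1.411, -1.42701, 0.257215)–(1.411, -1.32336, 0.241)  len=0.1049
  (v32,v2,v33) [-+-] → (1.411, -1.32336, 0.241)–(1.411, -1.32336, -0.157312)  len=0.3983
  (v33,v2,v3) [-++] → (1.411, -1.32336, -0.157312)–(1.411, -1.32336, -0.241)  len=0.0837
  (v33,v3,v34) [-++] → (1.411, -1.32336, -0.241)–(1.411, -1.76931, -0.310761)  len=0.4514

Chained into 2 loop(s):
  loop 1: 12 segments, perimeter = 2.8014
  loop 2: 12 segments, perimeter = 2.8014
Total perimeter = 5.603


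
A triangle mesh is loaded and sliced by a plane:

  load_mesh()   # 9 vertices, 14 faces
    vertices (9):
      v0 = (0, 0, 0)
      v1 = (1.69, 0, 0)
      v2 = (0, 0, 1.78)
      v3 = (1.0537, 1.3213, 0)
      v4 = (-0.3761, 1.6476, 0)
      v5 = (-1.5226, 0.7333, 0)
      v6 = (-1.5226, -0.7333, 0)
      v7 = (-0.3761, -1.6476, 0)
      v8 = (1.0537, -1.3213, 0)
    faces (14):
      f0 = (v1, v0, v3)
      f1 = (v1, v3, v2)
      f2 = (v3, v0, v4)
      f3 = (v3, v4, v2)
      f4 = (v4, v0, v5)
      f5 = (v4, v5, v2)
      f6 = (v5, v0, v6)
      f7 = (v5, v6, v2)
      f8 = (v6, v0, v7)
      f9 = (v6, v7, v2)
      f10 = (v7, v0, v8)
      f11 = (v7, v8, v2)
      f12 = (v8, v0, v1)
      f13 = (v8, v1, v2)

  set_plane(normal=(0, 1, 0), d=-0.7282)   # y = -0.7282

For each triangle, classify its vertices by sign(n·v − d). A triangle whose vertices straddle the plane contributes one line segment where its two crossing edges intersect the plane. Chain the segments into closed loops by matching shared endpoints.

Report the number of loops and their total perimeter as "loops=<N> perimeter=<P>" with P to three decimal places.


loops=1 perimeter=6.417

Straddling triangles (8 of 14):
  (v5,v0,v6) [++-] → (-1.51201, -0.7282, 0)–(-1.5226, -0.7282, 0)  len=0.0106
  (v5,v6,v2) [+-+] → (-1.5226, -0.7282, 0)–(-1.51201, -0.7282, 0.0123797)  len=0.0163
  (v6,v0,v7) [-+-] → (-1.51201, -0.7282, 0)–(-0.166227, -0.7282, 0)  len=1.3458
  (v6,v7,v2) [--+] → (-0.166227, -0.7282, 0.993282)–(-1.51201, -0.7282, 0.0123797)  len=1.6653
  (v7,v0,v8) [-+-] → (-0.166227, -0.7282, 0)–(0.580719, -0.7282, 0)  len=0.7469
  (v7,v8,v2) [--+] → (0.580719, -0.7282, 0.798999)–(-0.166227, -0.7282, 0.993282)  len=0.7718
  (v8,v0,v1) [-++] → (0.580719, -0.7282, 0)–(1.33932, -0.7282, 0)  len=0.7586
  (v8,v1,v2) [-++] → (1.33932, -0.7282, 0)–(0.580719, -0.7282, 0.798999)  len=1.1018

Chained into 1 loop(s):
  loop 1: 8 segments, perimeter = 6.4171
Total perimeter = 6.417


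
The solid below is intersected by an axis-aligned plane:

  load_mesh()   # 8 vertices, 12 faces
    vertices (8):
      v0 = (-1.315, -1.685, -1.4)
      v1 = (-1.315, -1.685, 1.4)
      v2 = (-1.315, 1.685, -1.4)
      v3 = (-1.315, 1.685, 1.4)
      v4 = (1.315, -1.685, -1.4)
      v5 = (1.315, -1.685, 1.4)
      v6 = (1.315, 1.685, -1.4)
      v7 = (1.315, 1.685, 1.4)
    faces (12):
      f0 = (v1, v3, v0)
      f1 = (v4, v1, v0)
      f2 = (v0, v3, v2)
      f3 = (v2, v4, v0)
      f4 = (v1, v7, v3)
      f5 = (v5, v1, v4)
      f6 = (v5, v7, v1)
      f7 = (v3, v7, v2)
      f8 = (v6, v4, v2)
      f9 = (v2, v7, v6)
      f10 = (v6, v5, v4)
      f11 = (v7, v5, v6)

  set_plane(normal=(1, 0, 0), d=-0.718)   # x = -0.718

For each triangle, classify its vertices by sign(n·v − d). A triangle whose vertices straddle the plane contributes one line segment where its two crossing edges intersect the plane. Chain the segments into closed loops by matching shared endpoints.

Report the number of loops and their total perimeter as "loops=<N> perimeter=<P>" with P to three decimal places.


Straddling triangles (8 of 12):
  (v4,v1,v0) [+--] → (-0.718, -1.685, 0.764411)–(-0.718, -1.685, -1.4)  len=2.1644
  (v2,v4,v0) [-+-] → (-0.718, 0.920023, -1.4)–(-0.718, -1.685, -1.4)  len=2.6050
  (v1,v7,v3) [-+-] → (-0.718, -0.920023, 1.4)–(-0.718, 1.685, 1.4)  len=2.6050
  (v5,v1,v4) [+-+] → (-0.718, -1.685, 1.4)–(-0.718, -1.685, 0.764411)  len=0.6356
  (v5,v7,v1) [++-] → (-0.718, -0.920023, 1.4)–(-0.718, -1.685, 1.4)  len=0.7650
  (v3,v7,v2) [-+-] → (-0.718, 1.685, 1.4)–(-0.718, 1.685, -0.764411)  len=2.1644
  (v6,v4,v2) [++-] → (-0.718, 0.920023, -1.4)–(-0.718, 1.685, -1.4)  len=0.7650
  (v2,v7,v6) [-++] → (-0.718, 1.685, -0.764411)–(-0.718, 1.685, -1.4)  len=0.6356

Chained into 1 loop(s):
  loop 1: 8 segments, perimeter = 12.3400
Total perimeter = 12.340

loops=1 perimeter=12.340
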